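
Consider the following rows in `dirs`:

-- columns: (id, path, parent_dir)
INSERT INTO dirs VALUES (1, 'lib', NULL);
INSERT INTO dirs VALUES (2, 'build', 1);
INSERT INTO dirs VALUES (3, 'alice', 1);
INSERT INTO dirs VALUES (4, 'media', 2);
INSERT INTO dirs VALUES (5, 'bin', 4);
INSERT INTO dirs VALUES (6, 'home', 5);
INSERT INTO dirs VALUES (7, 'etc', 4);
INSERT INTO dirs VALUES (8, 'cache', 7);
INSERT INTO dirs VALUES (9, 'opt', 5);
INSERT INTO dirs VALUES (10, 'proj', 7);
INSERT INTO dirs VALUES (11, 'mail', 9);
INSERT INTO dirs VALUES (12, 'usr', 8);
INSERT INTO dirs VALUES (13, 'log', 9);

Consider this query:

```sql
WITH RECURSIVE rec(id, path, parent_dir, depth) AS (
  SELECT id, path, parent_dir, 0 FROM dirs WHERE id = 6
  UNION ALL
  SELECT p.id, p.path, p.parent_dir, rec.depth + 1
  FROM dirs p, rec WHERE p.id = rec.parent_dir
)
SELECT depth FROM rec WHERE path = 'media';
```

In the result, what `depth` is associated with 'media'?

2

Base: id=6 (home), parent_dir=5, depth 0.
Iteration 1: join on id=5 -> bin (id 5, parent_dir=4, depth 1).
Iteration 2: join on id=4 -> media (id 4, parent_dir=2, depth 2).
Iteration 3: join on id=2 -> build (id 2, parent_dir=1, depth 3).
Iteration 4: join on id=1 -> lib (id 1, parent_dir=NULL, depth 4).
Iteration 5: parent_dir is NULL; no match; recursion stops.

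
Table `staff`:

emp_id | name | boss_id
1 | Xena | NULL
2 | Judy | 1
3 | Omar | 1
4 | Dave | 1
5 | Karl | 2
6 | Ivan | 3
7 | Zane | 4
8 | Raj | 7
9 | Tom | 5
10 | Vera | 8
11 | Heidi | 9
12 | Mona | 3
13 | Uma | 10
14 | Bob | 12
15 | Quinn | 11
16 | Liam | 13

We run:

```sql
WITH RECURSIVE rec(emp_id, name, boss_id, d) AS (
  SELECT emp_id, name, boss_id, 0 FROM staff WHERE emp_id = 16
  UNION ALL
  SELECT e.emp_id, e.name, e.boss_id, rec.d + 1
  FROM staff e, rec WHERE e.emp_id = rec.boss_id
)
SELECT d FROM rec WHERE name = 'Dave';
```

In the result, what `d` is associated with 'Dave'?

Base: emp_id=16 (Liam), boss_id=13, d 0.
Iteration 1: join on emp_id=13 -> Uma (id 13, boss_id=10, d 1).
Iteration 2: join on emp_id=10 -> Vera (id 10, boss_id=8, d 2).
Iteration 3: join on emp_id=8 -> Raj (id 8, boss_id=7, d 3).
Iteration 4: join on emp_id=7 -> Zane (id 7, boss_id=4, d 4).
Iteration 5: join on emp_id=4 -> Dave (id 4, boss_id=1, d 5).
Iteration 6: join on emp_id=1 -> Xena (id 1, boss_id=NULL, d 6).
Iteration 7: boss_id is NULL; no match; recursion stops.

5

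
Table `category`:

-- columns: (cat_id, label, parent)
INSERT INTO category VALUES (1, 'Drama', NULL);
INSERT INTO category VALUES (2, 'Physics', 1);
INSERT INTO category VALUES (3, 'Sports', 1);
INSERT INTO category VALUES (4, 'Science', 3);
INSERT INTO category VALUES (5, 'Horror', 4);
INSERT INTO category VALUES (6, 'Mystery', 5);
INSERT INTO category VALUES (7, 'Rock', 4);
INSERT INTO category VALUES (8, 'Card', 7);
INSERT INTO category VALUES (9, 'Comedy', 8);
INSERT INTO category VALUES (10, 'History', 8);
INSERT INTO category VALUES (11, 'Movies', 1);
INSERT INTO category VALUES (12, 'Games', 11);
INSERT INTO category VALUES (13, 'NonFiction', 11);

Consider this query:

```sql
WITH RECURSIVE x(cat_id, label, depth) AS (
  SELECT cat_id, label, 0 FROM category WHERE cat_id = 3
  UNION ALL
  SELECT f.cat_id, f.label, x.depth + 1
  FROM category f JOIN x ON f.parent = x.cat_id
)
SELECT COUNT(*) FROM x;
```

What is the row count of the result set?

Base: cat_id=3 (Sports) at depth 0.
Iteration 1: rows with parent in {3} -> Science (id 4, depth 1).
Iteration 2: rows with parent in {4} -> Horror (id 5, depth 2), Rock (id 7, depth 2).
Iteration 3: rows with parent in {5,7} -> Mystery (id 6, depth 3), Card (id 8, depth 3).
Iteration 4: rows with parent in {6,8} -> Comedy (id 9, depth 4), History (id 10, depth 4).
Iteration 5: no rows with parent in {9,10}; recursion stops.
Total rows emitted: 8.

8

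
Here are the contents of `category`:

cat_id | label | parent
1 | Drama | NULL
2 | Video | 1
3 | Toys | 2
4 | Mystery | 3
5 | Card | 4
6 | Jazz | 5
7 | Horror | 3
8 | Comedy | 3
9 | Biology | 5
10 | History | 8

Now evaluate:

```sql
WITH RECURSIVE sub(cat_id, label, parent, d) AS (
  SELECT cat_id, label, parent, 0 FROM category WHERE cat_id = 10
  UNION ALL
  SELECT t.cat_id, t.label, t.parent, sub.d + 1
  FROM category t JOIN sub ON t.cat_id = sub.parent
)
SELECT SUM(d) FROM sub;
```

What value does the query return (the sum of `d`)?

10

Base: cat_id=10 (History), parent=8, d 0.
Iteration 1: join on cat_id=8 -> Comedy (id 8, parent=3, d 1).
Iteration 2: join on cat_id=3 -> Toys (id 3, parent=2, d 2).
Iteration 3: join on cat_id=2 -> Video (id 2, parent=1, d 3).
Iteration 4: join on cat_id=1 -> Drama (id 1, parent=NULL, d 4).
Iteration 5: parent is NULL; no match; recursion stops.
SUM(d) = 0 + 1 + 2 + 3 + 4 = 10.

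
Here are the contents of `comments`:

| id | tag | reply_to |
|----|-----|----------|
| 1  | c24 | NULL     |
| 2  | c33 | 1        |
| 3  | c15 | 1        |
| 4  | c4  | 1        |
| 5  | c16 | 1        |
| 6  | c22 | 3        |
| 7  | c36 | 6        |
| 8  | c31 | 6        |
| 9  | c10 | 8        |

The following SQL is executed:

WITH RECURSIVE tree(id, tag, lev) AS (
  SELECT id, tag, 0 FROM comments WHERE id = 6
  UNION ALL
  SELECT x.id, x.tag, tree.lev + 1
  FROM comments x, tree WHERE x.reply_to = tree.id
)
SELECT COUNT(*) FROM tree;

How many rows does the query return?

Base: id=6 (c22) at lev 0.
Iteration 1: rows with reply_to in {6} -> c36 (id 7, lev 1), c31 (id 8, lev 1).
Iteration 2: rows with reply_to in {7,8} -> c10 (id 9, lev 2).
Iteration 3: no rows with reply_to in {9}; recursion stops.
Total rows emitted: 4.

4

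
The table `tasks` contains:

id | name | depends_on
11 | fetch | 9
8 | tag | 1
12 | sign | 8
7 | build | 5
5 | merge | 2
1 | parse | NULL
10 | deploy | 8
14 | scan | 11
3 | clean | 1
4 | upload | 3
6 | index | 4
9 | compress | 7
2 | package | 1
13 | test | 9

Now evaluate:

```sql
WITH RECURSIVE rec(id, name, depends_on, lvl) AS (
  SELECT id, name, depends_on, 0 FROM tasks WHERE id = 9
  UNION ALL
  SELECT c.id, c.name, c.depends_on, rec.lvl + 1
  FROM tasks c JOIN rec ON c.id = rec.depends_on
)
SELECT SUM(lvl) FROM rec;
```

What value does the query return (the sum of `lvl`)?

Base: id=9 (compress), depends_on=7, lvl 0.
Iteration 1: join on id=7 -> build (id 7, depends_on=5, lvl 1).
Iteration 2: join on id=5 -> merge (id 5, depends_on=2, lvl 2).
Iteration 3: join on id=2 -> package (id 2, depends_on=1, lvl 3).
Iteration 4: join on id=1 -> parse (id 1, depends_on=NULL, lvl 4).
Iteration 5: depends_on is NULL; no match; recursion stops.
SUM(lvl) = 0 + 1 + 2 + 3 + 4 = 10.

10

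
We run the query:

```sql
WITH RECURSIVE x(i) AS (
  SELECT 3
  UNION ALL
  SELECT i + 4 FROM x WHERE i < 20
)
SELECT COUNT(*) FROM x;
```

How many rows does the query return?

Base: i=3.
Iteration 1: 3 < 20 holds -> i = 3 + 4 = 7.
Iteration 2: 7 < 20 holds -> i = 7 + 4 = 11.
Iteration 3: 11 < 20 holds -> i = 11 + 4 = 15.
Iteration 4: 15 < 20 holds -> i = 15 + 4 = 19.
Iteration 5: 19 < 20 holds -> i = 19 + 4 = 23.
Iteration 6: 23 < 20 fails; recursion stops.
Total rows emitted: 6.

6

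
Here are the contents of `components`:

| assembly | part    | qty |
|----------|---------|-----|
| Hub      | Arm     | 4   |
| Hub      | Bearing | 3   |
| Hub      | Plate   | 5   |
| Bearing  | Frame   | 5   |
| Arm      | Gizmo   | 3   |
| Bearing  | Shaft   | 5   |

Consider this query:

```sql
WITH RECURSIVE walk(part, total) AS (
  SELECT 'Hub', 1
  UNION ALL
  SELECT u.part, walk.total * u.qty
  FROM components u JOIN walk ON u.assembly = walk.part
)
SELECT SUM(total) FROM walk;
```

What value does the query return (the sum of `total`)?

55

Base: (Hub, total=1).
Iteration 1: components of {Hub} -> Arm = 1*4 = 4, Bearing = 1*3 = 3, Plate = 1*5 = 5.
Iteration 2: components of {Arm,Bearing,Plate} -> Frame = 3*5 = 15, Gizmo = 4*3 = 12, Shaft = 3*5 = 15.
Iteration 3: no further components; recursion stops.
SUM(total) = 1 + 4 + 3 + 5 + 12 + 15 + 15 = 55.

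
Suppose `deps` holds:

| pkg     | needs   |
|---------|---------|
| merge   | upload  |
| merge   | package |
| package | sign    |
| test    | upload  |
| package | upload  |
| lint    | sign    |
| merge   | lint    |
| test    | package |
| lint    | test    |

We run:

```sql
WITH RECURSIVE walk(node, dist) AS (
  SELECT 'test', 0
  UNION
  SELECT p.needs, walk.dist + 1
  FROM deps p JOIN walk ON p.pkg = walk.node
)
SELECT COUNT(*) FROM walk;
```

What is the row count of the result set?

Base: (test, dist=0).
Iteration 1: edges from {test} -> (package, dist=1), (upload, dist=1).
Iteration 2: edges from {package,upload} -> (sign, dist=2), (upload, dist=2).
Iteration 3: no outgoing edges from {sign,upload}; recursion stops.
Total rows emitted: 5.

5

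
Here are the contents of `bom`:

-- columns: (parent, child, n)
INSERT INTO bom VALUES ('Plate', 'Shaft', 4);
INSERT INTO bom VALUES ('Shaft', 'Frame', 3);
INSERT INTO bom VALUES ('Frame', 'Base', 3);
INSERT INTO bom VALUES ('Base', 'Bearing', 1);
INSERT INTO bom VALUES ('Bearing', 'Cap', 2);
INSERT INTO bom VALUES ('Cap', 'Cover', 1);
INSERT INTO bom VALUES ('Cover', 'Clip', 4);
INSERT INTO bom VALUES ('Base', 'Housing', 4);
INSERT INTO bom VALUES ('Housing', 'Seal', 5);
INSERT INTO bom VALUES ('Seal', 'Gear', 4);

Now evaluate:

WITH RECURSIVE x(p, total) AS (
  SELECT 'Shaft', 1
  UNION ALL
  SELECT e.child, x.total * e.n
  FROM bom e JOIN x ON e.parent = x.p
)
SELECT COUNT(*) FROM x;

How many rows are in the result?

10

Base: (Shaft, total=1).
Iteration 1: components of {Shaft} -> Frame = 1*3 = 3.
Iteration 2: components of {Frame} -> Base = 3*3 = 9.
Iteration 3: components of {Base} -> Bearing = 9*1 = 9, Housing = 9*4 = 36.
Iteration 4: components of {Bearing,Housing} -> Cap = 9*2 = 18, Seal = 36*5 = 180.
Iteration 5: components of {Cap,Seal} -> Cover = 18*1 = 18, Gear = 180*4 = 720.
Iteration 6: components of {Cover,Gear} -> Clip = 18*4 = 72.
Iteration 7: no further components; recursion stops.
Total rows emitted: 10.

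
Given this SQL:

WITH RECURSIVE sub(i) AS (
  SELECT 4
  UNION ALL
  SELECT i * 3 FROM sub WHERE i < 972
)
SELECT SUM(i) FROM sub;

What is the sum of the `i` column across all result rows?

Base: i=4.
Iteration 1: 4 < 972 holds -> i = 4 * 3 = 12.
Iteration 2: 12 < 972 holds -> i = 12 * 3 = 36.
Iteration 3: 36 < 972 holds -> i = 36 * 3 = 108.
Iteration 4: 108 < 972 holds -> i = 108 * 3 = 324.
Iteration 5: 324 < 972 holds -> i = 324 * 3 = 972.
Iteration 6: 972 < 972 fails; recursion stops.
SUM(i) = 4 + 12 + 36 + 108 + 324 + 972 = 1456.

1456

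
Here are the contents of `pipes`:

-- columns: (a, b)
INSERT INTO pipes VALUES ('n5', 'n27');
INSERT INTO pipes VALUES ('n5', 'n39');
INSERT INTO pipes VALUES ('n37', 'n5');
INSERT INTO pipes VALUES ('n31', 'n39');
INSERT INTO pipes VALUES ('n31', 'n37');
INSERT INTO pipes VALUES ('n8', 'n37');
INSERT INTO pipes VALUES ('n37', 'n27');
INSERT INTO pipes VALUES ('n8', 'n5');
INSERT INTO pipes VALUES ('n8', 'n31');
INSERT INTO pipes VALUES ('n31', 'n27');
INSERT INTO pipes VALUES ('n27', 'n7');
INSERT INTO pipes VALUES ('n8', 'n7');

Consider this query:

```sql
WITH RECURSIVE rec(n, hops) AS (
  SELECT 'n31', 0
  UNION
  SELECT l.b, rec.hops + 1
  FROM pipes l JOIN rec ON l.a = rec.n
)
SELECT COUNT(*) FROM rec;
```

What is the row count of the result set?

11

Base: (n31, hops=0).
Iteration 1: edges from {n31} -> (n27, hops=1), (n37, hops=1), (n39, hops=1).
Iteration 2: edges from {n27,n37,n39} -> (n27, hops=2), (n5, hops=2), (n7, hops=2).
Iteration 3: edges from {n27,n5,n7} -> (n27, hops=3), (n39, hops=3), (n7, hops=3).
Iteration 4: edges from {n27,n39,n7} -> (n7, hops=4).
Iteration 5: no outgoing edges from {n7}; recursion stops.
Total rows emitted: 11.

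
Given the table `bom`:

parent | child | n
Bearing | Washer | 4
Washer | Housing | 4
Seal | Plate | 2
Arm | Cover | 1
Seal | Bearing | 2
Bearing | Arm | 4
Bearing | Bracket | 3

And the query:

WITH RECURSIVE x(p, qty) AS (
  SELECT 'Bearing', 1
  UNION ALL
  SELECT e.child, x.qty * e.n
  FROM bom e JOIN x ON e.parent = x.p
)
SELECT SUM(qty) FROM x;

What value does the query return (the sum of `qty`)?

Base: (Bearing, qty=1).
Iteration 1: components of {Bearing} -> Arm = 1*4 = 4, Bracket = 1*3 = 3, Washer = 1*4 = 4.
Iteration 2: components of {Arm,Bracket,Washer} -> Cover = 4*1 = 4, Housing = 4*4 = 16.
Iteration 3: no further components; recursion stops.
SUM(qty) = 1 + 4 + 3 + 4 + 4 + 16 = 32.

32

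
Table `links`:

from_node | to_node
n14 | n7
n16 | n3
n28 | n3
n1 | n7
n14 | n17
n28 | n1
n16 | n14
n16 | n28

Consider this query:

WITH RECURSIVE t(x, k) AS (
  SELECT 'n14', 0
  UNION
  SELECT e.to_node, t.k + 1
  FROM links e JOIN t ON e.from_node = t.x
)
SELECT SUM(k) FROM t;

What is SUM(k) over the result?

2

Base: (n14, k=0).
Iteration 1: edges from {n14} -> (n17, k=1), (n7, k=1).
Iteration 2: no outgoing edges from {n17,n7}; recursion stops.
SUM(k) = 0 + 1 + 1 = 2.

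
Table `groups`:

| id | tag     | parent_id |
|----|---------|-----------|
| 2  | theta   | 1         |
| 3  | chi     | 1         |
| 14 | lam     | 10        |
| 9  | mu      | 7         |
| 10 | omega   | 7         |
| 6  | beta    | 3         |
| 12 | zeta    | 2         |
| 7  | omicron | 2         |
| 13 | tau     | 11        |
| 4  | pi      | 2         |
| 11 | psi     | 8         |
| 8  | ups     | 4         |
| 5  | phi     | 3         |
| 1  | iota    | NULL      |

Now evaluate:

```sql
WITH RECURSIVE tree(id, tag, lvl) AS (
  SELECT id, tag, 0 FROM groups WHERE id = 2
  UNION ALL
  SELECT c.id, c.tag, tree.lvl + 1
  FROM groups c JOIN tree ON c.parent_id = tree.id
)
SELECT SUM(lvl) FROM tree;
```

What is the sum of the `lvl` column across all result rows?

19

Base: id=2 (theta) at lvl 0.
Iteration 1: rows with parent_id in {2} -> pi (id 4, lvl 1), omicron (id 7, lvl 1), zeta (id 12, lvl 1).
Iteration 2: rows with parent_id in {4,7,12} -> ups (id 8, lvl 2), mu (id 9, lvl 2), omega (id 10, lvl 2).
Iteration 3: rows with parent_id in {8,9,10} -> psi (id 11, lvl 3), lam (id 14, lvl 3).
Iteration 4: rows with parent_id in {11,14} -> tau (id 13, lvl 4).
Iteration 5: no rows with parent_id in {13}; recursion stops.
SUM(lvl) = 0 + 1 + 1 + 1 + 2 + 2 + 2 + 3 + 3 + 4 = 19.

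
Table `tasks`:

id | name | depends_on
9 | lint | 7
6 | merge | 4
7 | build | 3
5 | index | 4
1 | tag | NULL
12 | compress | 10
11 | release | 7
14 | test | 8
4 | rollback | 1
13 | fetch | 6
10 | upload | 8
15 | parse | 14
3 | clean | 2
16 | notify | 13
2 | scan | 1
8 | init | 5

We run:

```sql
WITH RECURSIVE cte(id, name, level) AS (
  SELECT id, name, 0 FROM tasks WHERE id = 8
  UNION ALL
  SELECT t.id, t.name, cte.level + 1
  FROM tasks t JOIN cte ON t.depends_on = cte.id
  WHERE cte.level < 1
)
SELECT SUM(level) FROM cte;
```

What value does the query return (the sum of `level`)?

Base: id=8 (init) at level 0.
Iteration 1: rows with depends_on in {8} -> upload (id 10, level 1), test (id 14, level 1).
Iteration 2: level < 1 fails for all current rows; recursion stops.
SUM(level) = 0 + 1 + 1 = 2.

2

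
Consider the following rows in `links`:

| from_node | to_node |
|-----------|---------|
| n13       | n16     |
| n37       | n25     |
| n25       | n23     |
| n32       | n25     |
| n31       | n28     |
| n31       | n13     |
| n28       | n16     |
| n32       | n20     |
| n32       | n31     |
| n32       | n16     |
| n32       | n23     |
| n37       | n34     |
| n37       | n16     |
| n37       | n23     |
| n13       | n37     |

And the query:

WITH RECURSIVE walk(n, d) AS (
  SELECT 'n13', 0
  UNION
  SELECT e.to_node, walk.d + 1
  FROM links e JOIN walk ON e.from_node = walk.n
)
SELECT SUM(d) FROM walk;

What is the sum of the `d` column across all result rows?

Base: (n13, d=0).
Iteration 1: edges from {n13} -> (n16, d=1), (n37, d=1).
Iteration 2: edges from {n16,n37} -> (n16, d=2), (n23, d=2), (n25, d=2), (n34, d=2).
Iteration 3: edges from {n16,n23,n25,n34} -> (n23, d=3).
Iteration 4: no outgoing edges from {n23}; recursion stops.
SUM(d) = 0 + 1 + 1 + 2 + 2 + 2 + 2 + 3 = 13.

13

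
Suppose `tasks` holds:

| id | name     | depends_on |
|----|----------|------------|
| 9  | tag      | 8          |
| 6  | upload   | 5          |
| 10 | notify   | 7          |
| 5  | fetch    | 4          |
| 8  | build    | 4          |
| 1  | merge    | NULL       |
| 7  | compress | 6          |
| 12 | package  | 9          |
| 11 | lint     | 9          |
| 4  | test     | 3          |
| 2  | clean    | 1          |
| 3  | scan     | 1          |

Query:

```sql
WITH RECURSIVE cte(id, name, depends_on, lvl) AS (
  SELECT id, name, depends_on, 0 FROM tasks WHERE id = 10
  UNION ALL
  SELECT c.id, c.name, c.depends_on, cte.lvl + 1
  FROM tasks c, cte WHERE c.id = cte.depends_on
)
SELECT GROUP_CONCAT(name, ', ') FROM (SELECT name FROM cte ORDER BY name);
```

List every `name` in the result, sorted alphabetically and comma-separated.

Base: id=10 (notify), depends_on=7, lvl 0.
Iteration 1: join on id=7 -> compress (id 7, depends_on=6, lvl 1).
Iteration 2: join on id=6 -> upload (id 6, depends_on=5, lvl 2).
Iteration 3: join on id=5 -> fetch (id 5, depends_on=4, lvl 3).
Iteration 4: join on id=4 -> test (id 4, depends_on=3, lvl 4).
Iteration 5: join on id=3 -> scan (id 3, depends_on=1, lvl 5).
Iteration 6: join on id=1 -> merge (id 1, depends_on=NULL, lvl 6).
Iteration 7: depends_on is NULL; no match; recursion stops.

compress, fetch, merge, notify, scan, test, upload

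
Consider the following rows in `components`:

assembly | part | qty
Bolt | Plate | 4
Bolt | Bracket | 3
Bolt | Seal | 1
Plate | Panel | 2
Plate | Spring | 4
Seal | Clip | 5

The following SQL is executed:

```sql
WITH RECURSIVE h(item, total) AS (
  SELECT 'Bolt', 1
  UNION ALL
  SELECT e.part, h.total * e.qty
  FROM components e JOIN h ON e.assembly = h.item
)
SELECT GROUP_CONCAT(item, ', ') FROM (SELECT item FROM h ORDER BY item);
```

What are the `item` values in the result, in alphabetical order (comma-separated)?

Base: (Bolt, total=1).
Iteration 1: components of {Bolt} -> Bracket = 1*3 = 3, Plate = 1*4 = 4, Seal = 1*1 = 1.
Iteration 2: components of {Bracket,Plate,Seal} -> Clip = 1*5 = 5, Panel = 4*2 = 8, Spring = 4*4 = 16.
Iteration 3: no further components; recursion stops.

Bolt, Bracket, Clip, Panel, Plate, Seal, Spring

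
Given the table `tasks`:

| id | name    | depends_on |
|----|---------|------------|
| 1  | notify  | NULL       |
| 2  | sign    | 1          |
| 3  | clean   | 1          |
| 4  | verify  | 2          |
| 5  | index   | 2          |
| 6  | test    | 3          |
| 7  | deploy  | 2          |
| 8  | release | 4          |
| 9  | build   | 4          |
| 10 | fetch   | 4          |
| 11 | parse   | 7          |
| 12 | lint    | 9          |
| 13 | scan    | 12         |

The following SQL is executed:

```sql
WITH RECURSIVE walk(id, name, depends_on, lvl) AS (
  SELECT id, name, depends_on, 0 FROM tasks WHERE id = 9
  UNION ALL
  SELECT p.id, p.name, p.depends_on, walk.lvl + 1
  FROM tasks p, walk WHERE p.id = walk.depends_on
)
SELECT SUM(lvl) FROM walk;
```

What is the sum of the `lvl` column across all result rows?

6

Base: id=9 (build), depends_on=4, lvl 0.
Iteration 1: join on id=4 -> verify (id 4, depends_on=2, lvl 1).
Iteration 2: join on id=2 -> sign (id 2, depends_on=1, lvl 2).
Iteration 3: join on id=1 -> notify (id 1, depends_on=NULL, lvl 3).
Iteration 4: depends_on is NULL; no match; recursion stops.
SUM(lvl) = 0 + 1 + 2 + 3 = 6.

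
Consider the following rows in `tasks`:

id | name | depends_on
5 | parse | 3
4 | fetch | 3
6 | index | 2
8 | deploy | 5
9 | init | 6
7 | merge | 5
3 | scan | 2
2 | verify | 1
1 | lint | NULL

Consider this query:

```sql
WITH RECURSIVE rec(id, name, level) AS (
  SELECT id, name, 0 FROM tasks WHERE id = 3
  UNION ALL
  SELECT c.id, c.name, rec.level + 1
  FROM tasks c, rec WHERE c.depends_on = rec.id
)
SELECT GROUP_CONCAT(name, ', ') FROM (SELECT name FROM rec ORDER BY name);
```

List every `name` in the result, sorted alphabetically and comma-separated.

deploy, fetch, merge, parse, scan

Base: id=3 (scan) at level 0.
Iteration 1: rows with depends_on in {3} -> fetch (id 4, level 1), parse (id 5, level 1).
Iteration 2: rows with depends_on in {4,5} -> merge (id 7, level 2), deploy (id 8, level 2).
Iteration 3: no rows with depends_on in {7,8}; recursion stops.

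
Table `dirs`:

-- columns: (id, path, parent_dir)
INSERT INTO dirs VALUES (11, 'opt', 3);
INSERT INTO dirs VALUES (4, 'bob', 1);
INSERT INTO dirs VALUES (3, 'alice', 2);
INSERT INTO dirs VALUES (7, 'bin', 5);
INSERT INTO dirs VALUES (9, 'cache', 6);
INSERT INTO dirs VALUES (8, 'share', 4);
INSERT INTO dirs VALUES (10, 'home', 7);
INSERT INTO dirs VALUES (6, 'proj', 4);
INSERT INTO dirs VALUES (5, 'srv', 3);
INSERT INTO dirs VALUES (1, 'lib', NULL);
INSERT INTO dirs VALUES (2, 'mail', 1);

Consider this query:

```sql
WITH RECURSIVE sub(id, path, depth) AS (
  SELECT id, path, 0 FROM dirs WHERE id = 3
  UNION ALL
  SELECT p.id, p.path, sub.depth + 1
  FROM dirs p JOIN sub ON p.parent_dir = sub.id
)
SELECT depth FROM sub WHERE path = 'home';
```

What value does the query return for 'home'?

Base: id=3 (alice) at depth 0.
Iteration 1: rows with parent_dir in {3} -> srv (id 5, depth 1), opt (id 11, depth 1).
Iteration 2: rows with parent_dir in {5,11} -> bin (id 7, depth 2).
Iteration 3: rows with parent_dir in {7} -> home (id 10, depth 3).
Iteration 4: no rows with parent_dir in {10}; recursion stops.

3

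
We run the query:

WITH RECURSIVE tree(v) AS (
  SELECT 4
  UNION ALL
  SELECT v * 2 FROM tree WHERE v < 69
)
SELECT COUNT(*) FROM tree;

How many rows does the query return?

6

Base: v=4.
Iteration 1: 4 < 69 holds -> v = 4 * 2 = 8.
Iteration 2: 8 < 69 holds -> v = 8 * 2 = 16.
Iteration 3: 16 < 69 holds -> v = 16 * 2 = 32.
Iteration 4: 32 < 69 holds -> v = 32 * 2 = 64.
Iteration 5: 64 < 69 holds -> v = 64 * 2 = 128.
Iteration 6: 128 < 69 fails; recursion stops.
Total rows emitted: 6.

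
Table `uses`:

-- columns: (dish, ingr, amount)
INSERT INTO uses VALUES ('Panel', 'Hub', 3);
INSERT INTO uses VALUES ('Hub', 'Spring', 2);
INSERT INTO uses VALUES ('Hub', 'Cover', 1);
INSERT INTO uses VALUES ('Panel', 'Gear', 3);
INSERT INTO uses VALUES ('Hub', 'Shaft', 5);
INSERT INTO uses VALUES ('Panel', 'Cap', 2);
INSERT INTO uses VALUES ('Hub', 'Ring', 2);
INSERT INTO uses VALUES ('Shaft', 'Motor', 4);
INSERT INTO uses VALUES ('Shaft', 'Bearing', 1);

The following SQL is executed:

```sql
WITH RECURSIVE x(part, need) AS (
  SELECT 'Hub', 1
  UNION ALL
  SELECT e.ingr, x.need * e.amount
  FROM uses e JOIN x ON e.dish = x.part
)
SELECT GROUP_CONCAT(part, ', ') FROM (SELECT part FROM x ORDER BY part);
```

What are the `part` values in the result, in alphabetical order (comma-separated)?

Base: (Hub, need=1).
Iteration 1: components of {Hub} -> Cover = 1*1 = 1, Ring = 1*2 = 2, Shaft = 1*5 = 5, Spring = 1*2 = 2.
Iteration 2: components of {Cover,Ring,Shaft,Spring} -> Bearing = 5*1 = 5, Motor = 5*4 = 20.
Iteration 3: no further components; recursion stops.

Bearing, Cover, Hub, Motor, Ring, Shaft, Spring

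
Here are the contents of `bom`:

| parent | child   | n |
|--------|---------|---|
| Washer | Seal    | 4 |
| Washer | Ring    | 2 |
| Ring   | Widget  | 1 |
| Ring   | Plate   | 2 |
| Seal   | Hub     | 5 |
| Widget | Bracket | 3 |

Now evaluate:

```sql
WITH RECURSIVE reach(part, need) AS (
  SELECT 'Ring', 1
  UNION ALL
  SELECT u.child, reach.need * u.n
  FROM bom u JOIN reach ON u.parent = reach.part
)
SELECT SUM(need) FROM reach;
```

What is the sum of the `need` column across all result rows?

7

Base: (Ring, need=1).
Iteration 1: components of {Ring} -> Plate = 1*2 = 2, Widget = 1*1 = 1.
Iteration 2: components of {Plate,Widget} -> Bracket = 1*3 = 3.
Iteration 3: no further components; recursion stops.
SUM(need) = 1 + 1 + 2 + 3 = 7.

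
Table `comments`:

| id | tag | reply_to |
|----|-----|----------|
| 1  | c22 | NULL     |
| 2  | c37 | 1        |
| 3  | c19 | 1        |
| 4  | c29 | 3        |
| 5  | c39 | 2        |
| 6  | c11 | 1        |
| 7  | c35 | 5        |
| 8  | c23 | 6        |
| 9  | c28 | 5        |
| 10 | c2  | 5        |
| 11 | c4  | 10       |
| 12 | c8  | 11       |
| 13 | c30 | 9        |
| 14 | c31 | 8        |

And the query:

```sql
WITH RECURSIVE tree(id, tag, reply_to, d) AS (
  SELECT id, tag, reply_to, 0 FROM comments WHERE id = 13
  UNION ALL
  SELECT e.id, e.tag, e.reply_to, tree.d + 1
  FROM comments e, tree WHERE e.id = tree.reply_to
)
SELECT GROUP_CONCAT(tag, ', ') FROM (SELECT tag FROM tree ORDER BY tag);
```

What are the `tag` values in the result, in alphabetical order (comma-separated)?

c22, c28, c30, c37, c39

Base: id=13 (c30), reply_to=9, d 0.
Iteration 1: join on id=9 -> c28 (id 9, reply_to=5, d 1).
Iteration 2: join on id=5 -> c39 (id 5, reply_to=2, d 2).
Iteration 3: join on id=2 -> c37 (id 2, reply_to=1, d 3).
Iteration 4: join on id=1 -> c22 (id 1, reply_to=NULL, d 4).
Iteration 5: reply_to is NULL; no match; recursion stops.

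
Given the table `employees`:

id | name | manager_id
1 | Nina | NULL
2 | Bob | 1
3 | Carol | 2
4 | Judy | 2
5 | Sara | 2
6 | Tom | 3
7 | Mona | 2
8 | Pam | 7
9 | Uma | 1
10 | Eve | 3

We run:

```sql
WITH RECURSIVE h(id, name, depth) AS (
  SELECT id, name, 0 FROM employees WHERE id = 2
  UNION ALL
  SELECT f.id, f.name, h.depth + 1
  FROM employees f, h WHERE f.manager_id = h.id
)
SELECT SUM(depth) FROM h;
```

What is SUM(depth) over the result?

10

Base: id=2 (Bob) at depth 0.
Iteration 1: rows with manager_id in {2} -> Carol (id 3, depth 1), Judy (id 4, depth 1), Sara (id 5, depth 1), Mona (id 7, depth 1).
Iteration 2: rows with manager_id in {3,4,5,7} -> Tom (id 6, depth 2), Pam (id 8, depth 2), Eve (id 10, depth 2).
Iteration 3: no rows with manager_id in {6,8,10}; recursion stops.
SUM(depth) = 0 + 1 + 1 + 1 + 1 + 2 + 2 + 2 = 10.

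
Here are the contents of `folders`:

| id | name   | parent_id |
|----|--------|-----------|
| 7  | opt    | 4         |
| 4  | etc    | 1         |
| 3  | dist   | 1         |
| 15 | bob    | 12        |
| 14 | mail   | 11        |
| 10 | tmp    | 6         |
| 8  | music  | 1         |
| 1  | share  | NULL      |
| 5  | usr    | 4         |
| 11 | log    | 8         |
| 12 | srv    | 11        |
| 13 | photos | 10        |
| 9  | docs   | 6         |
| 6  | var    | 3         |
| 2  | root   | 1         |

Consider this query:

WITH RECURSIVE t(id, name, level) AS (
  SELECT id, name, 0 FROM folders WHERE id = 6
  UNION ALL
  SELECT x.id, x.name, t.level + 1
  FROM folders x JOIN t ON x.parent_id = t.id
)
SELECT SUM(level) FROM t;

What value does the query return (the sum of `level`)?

Base: id=6 (var) at level 0.
Iteration 1: rows with parent_id in {6} -> docs (id 9, level 1), tmp (id 10, level 1).
Iteration 2: rows with parent_id in {9,10} -> photos (id 13, level 2).
Iteration 3: no rows with parent_id in {13}; recursion stops.
SUM(level) = 0 + 1 + 1 + 2 = 4.

4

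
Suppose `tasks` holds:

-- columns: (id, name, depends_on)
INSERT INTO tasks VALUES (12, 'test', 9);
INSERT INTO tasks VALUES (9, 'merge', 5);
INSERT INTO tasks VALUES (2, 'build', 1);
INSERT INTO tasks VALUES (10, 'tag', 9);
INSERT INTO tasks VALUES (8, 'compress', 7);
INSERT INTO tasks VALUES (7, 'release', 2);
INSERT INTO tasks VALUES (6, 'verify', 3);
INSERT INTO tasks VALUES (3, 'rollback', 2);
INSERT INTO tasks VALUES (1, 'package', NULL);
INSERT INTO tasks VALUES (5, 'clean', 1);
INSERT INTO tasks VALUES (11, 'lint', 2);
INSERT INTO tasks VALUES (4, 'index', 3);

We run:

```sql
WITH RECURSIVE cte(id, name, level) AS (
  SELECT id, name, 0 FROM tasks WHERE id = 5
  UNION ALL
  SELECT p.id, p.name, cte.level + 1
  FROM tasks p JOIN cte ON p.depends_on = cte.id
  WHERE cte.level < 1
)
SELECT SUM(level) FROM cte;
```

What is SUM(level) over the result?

Base: id=5 (clean) at level 0.
Iteration 1: rows with depends_on in {5} -> merge (id 9, level 1).
Iteration 2: level < 1 fails for all current rows; recursion stops.
SUM(level) = 0 + 1 = 1.

1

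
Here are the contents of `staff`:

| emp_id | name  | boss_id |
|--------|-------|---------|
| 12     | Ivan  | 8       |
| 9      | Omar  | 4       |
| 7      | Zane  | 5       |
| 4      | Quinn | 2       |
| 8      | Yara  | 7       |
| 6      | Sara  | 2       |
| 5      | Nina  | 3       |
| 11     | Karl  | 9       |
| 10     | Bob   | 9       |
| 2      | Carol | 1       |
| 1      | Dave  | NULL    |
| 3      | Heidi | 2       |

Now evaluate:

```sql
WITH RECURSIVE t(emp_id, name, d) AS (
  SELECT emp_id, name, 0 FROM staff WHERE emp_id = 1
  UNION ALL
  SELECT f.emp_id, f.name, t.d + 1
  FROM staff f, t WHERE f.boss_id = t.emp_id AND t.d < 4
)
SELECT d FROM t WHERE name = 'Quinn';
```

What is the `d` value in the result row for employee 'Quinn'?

Base: emp_id=1 (Dave) at d 0.
Iteration 1: rows with boss_id in {1} -> Carol (id 2, d 1).
Iteration 2: rows with boss_id in {2} -> Heidi (id 3, d 2), Quinn (id 4, d 2), Sara (id 6, d 2).
Iteration 3: rows with boss_id in {3,4,6} -> Nina (id 5, d 3), Omar (id 9, d 3).
Iteration 4: rows with boss_id in {5,9} -> Zane (id 7, d 4), Bob (id 10, d 4), Karl (id 11, d 4).
Iteration 5: d < 4 fails for all current rows; recursion stops.

2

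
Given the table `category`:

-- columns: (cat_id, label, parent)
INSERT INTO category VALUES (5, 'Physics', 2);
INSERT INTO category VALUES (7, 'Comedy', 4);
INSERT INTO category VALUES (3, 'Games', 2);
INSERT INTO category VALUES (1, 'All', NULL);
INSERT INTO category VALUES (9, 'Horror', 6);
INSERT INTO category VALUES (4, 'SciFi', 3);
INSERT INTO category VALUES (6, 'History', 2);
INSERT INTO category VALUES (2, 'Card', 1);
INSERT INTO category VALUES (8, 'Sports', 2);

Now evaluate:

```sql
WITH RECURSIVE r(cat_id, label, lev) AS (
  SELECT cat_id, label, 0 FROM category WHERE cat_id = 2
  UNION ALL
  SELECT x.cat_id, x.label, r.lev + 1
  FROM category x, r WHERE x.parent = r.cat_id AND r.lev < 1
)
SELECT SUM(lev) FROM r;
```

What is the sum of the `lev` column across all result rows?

4

Base: cat_id=2 (Card) at lev 0.
Iteration 1: rows with parent in {2} -> Games (id 3, lev 1), Physics (id 5, lev 1), History (id 6, lev 1), Sports (id 8, lev 1).
Iteration 2: lev < 1 fails for all current rows; recursion stops.
SUM(lev) = 0 + 1 + 1 + 1 + 1 = 4.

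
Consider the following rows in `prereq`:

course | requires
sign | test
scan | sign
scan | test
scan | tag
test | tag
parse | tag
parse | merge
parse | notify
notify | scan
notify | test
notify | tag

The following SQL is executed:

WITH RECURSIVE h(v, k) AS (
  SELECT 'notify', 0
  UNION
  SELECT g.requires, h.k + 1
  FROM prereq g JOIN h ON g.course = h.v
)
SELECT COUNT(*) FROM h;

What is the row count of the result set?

Base: (notify, k=0).
Iteration 1: edges from {notify} -> (scan, k=1), (tag, k=1), (test, k=1).
Iteration 2: edges from {scan,tag,test} -> (sign, k=2), (tag, k=2), (test, k=2). [UNION drops 1 duplicate row(s)]
Iteration 3: edges from {sign,tag,test} -> (tag, k=3), (test, k=3).
Iteration 4: edges from {tag,test} -> (tag, k=4).
Iteration 5: no outgoing edges from {tag}; recursion stops.
Total rows emitted: 10.

10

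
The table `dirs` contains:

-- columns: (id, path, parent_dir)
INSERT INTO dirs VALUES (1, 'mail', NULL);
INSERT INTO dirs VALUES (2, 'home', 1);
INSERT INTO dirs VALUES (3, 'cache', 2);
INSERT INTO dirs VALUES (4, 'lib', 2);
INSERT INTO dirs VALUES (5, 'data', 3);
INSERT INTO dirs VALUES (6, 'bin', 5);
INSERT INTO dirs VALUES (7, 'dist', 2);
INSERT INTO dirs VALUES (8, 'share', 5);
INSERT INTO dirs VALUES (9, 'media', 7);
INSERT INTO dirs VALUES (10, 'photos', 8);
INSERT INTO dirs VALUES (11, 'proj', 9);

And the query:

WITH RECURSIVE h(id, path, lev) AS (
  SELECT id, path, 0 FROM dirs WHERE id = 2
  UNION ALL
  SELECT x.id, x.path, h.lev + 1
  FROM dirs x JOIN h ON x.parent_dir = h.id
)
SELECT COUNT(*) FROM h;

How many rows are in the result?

Base: id=2 (home) at lev 0.
Iteration 1: rows with parent_dir in {2} -> cache (id 3, lev 1), lib (id 4, lev 1), dist (id 7, lev 1).
Iteration 2: rows with parent_dir in {3,4,7} -> data (id 5, lev 2), media (id 9, lev 2).
Iteration 3: rows with parent_dir in {5,9} -> bin (id 6, lev 3), share (id 8, lev 3), proj (id 11, lev 3).
Iteration 4: rows with parent_dir in {6,8,11} -> photos (id 10, lev 4).
Iteration 5: no rows with parent_dir in {10}; recursion stops.
Total rows emitted: 10.

10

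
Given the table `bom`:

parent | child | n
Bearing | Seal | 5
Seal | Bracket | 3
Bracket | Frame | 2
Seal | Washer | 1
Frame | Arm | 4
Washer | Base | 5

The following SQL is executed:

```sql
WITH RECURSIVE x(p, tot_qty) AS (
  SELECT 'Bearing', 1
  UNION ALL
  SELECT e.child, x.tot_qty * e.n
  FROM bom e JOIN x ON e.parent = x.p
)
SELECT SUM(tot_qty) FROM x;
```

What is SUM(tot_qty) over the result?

Base: (Bearing, tot_qty=1).
Iteration 1: components of {Bearing} -> Seal = 1*5 = 5.
Iteration 2: components of {Seal} -> Bracket = 5*3 = 15, Washer = 5*1 = 5.
Iteration 3: components of {Bracket,Washer} -> Base = 5*5 = 25, Frame = 15*2 = 30.
Iteration 4: components of {Base,Frame} -> Arm = 30*4 = 120.
Iteration 5: no further components; recursion stops.
SUM(tot_qty) = 1 + 5 + 15 + 5 + 30 + 25 + 120 = 201.

201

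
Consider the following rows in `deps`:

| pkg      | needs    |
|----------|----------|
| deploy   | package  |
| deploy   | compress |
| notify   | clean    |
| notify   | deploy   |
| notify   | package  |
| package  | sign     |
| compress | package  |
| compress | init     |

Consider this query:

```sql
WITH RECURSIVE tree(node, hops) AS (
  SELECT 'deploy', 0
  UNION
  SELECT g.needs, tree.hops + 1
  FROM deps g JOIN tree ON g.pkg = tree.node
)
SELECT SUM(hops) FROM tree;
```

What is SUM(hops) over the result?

11

Base: (deploy, hops=0).
Iteration 1: edges from {deploy} -> (compress, hops=1), (package, hops=1).
Iteration 2: edges from {compress,package} -> (init, hops=2), (package, hops=2), (sign, hops=2).
Iteration 3: edges from {init,package,sign} -> (sign, hops=3).
Iteration 4: no outgoing edges from {sign}; recursion stops.
SUM(hops) = 0 + 1 + 1 + 2 + 2 + 2 + 3 = 11.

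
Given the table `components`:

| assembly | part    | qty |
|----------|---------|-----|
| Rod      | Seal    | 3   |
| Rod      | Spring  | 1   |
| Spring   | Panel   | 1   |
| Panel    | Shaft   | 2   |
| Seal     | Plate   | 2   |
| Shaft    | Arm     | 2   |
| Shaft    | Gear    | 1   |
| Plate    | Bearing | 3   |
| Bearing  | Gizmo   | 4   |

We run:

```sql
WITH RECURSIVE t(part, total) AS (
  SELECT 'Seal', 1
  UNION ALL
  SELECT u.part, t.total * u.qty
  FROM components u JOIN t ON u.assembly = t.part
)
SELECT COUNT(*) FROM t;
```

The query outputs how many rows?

Base: (Seal, total=1).
Iteration 1: components of {Seal} -> Plate = 1*2 = 2.
Iteration 2: components of {Plate} -> Bearing = 2*3 = 6.
Iteration 3: components of {Bearing} -> Gizmo = 6*4 = 24.
Iteration 4: no further components; recursion stops.
Total rows emitted: 4.

4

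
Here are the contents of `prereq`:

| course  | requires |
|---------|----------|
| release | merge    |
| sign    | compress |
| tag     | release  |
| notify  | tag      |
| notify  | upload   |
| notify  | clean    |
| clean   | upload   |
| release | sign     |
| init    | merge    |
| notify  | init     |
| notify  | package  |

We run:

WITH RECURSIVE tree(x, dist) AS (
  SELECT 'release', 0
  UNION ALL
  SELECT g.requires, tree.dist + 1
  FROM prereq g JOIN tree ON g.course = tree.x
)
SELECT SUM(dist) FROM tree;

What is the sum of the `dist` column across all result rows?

4

Base: (release, dist=0).
Iteration 1: edges from {release} -> (merge, dist=1), (sign, dist=1).
Iteration 2: edges from {merge,sign} -> (compress, dist=2).
Iteration 3: no outgoing edges from {compress}; recursion stops.
SUM(dist) = 0 + 1 + 1 + 2 = 4.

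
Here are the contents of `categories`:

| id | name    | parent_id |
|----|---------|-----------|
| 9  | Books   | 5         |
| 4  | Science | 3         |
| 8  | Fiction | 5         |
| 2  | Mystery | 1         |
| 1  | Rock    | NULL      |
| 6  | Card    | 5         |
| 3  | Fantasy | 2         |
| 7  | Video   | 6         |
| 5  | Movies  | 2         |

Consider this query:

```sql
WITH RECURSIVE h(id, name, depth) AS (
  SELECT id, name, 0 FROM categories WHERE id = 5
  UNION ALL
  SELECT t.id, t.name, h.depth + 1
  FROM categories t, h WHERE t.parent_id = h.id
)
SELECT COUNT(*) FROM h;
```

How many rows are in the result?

Base: id=5 (Movies) at depth 0.
Iteration 1: rows with parent_id in {5} -> Card (id 6, depth 1), Fiction (id 8, depth 1), Books (id 9, depth 1).
Iteration 2: rows with parent_id in {6,8,9} -> Video (id 7, depth 2).
Iteration 3: no rows with parent_id in {7}; recursion stops.
Total rows emitted: 5.

5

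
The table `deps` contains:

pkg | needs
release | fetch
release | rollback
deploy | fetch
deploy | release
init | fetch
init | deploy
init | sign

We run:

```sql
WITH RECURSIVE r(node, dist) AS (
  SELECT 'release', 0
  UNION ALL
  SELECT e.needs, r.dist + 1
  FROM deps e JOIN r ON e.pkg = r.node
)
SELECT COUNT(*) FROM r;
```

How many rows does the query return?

Base: (release, dist=0).
Iteration 1: edges from {release} -> (fetch, dist=1), (rollback, dist=1).
Iteration 2: no outgoing edges from {fetch,rollback}; recursion stops.
Total rows emitted: 3.

3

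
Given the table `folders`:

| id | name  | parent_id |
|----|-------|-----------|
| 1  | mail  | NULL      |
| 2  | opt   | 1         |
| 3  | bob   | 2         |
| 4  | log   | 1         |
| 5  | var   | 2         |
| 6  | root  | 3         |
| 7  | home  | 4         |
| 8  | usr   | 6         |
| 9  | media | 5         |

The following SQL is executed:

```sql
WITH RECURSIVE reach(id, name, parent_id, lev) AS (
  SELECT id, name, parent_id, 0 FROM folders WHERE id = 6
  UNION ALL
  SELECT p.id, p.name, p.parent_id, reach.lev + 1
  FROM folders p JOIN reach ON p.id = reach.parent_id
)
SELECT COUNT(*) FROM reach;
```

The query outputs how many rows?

4

Base: id=6 (root), parent_id=3, lev 0.
Iteration 1: join on id=3 -> bob (id 3, parent_id=2, lev 1).
Iteration 2: join on id=2 -> opt (id 2, parent_id=1, lev 2).
Iteration 3: join on id=1 -> mail (id 1, parent_id=NULL, lev 3).
Iteration 4: parent_id is NULL; no match; recursion stops.
Total rows emitted: 4.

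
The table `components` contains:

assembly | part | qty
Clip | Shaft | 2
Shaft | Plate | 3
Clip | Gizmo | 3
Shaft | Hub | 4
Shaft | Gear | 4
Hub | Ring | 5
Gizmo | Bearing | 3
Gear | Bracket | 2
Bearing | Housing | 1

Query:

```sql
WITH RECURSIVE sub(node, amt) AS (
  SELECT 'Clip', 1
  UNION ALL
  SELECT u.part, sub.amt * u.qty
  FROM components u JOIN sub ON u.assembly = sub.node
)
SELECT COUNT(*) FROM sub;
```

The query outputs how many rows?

10

Base: (Clip, amt=1).
Iteration 1: components of {Clip} -> Gizmo = 1*3 = 3, Shaft = 1*2 = 2.
Iteration 2: components of {Gizmo,Shaft} -> Bearing = 3*3 = 9, Gear = 2*4 = 8, Hub = 2*4 = 8, Plate = 2*3 = 6.
Iteration 3: components of {Bearing,Gear,Hub,Plate} -> Bracket = 8*2 = 16, Housing = 9*1 = 9, Ring = 8*5 = 40.
Iteration 4: no further components; recursion stops.
Total rows emitted: 10.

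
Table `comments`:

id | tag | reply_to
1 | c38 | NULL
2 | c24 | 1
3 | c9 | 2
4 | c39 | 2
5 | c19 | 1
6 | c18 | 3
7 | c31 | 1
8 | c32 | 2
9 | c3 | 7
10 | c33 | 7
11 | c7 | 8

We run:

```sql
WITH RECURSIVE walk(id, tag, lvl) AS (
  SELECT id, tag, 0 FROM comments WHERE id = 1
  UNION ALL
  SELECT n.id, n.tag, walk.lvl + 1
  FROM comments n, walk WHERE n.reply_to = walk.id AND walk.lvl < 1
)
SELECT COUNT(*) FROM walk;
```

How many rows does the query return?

4

Base: id=1 (c38) at lvl 0.
Iteration 1: rows with reply_to in {1} -> c24 (id 2, lvl 1), c19 (id 5, lvl 1), c31 (id 7, lvl 1).
Iteration 2: lvl < 1 fails for all current rows; recursion stops.
Total rows emitted: 4.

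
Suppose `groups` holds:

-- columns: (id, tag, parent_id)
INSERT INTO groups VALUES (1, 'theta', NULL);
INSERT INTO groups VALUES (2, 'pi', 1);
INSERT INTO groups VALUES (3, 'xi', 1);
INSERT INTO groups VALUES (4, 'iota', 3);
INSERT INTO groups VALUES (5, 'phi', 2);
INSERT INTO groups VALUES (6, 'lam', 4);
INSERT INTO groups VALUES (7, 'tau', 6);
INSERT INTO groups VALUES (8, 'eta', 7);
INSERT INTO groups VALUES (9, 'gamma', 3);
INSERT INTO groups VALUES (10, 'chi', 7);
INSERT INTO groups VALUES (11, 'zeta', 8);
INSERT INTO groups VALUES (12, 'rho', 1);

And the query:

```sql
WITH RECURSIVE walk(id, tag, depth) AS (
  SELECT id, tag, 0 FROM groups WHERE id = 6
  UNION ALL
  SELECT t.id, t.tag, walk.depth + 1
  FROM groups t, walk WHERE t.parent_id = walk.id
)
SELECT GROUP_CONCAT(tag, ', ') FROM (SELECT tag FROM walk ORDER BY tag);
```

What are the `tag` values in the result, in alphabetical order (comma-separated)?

Base: id=6 (lam) at depth 0.
Iteration 1: rows with parent_id in {6} -> tau (id 7, depth 1).
Iteration 2: rows with parent_id in {7} -> eta (id 8, depth 2), chi (id 10, depth 2).
Iteration 3: rows with parent_id in {8,10} -> zeta (id 11, depth 3).
Iteration 4: no rows with parent_id in {11}; recursion stops.

chi, eta, lam, tau, zeta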